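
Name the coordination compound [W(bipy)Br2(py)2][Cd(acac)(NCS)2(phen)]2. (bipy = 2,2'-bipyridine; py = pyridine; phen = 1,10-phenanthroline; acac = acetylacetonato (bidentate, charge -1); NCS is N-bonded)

(2,2'-bipyridine)dibromobis(pyridine)tungsten(IV) (acetylacetonato)diisothiocyanato(1,10-phenanthroline)cadmate(II)

Both ions are complex: the cation is named first with the plain metal name, the anion second with the -ate form; each ion's ligands are alphabetised independently.
Cadmium is always +2 in its complexes; the anion's ligand charges sum to -3, so the complex anion is 1−.
With 2 anions per cation, the cation must be 2×1 = 2+.
Cation: ligand charges sum to -2; for the ion to be 2+, W = +4.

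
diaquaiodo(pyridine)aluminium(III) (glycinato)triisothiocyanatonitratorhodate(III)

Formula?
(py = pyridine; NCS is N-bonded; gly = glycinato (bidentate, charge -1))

Cation [Al…]: ligand charges -1, Al(III) ⇒ ion charge 2+.
Anion [Rh…]: ligand charges -5, Rh(III) ⇒ ion charge 2−.
One 2+ cation balances one 2− anion.

[Al(H2O)2I(py)][Rh(gly)(NCS)3(NO3)]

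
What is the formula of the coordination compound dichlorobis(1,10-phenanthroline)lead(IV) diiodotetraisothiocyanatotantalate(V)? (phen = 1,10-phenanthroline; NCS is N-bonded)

Cation [Pb…]: ligand charges -2, Pb(IV) ⇒ ion charge 2+.
Anion [Ta…]: ligand charges -6, Ta(V) ⇒ ion charge 1−.

[PbCl2(phen)2][TaI2(NCS)4]2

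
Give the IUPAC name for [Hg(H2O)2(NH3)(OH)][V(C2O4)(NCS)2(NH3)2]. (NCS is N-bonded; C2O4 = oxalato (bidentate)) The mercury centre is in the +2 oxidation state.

amminediaquahydroxomercury(II) diamminediisothiocyanatooxalatovanadate(III)

Hg is given as +2; the cation's ligand charges sum to -1, so the complex cation is 1+.
A 1:1 salt means the anion carries the equal and opposite charge, 1−.
Anion: ligand charges sum to -4; for the ion to be 1−, V = +3.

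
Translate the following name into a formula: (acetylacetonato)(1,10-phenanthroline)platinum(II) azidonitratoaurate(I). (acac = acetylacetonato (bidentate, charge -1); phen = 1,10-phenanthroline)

Cation [Pt…]: ligand charges -1, Pt(II) ⇒ ion charge 1+.
Anion [Au…]: ligand charges -2, Au(I) ⇒ ion charge 1−.
One 1+ cation balances one 1− anion.

[Pt(acac)(phen)][Au(N3)(NO3)]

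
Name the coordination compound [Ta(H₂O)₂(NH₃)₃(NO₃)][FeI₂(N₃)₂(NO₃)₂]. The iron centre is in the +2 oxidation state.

triamminediaquanitratotantalum(V) diazidodiiododinitratoferrate(II)

Fe is given as +2; the anion's ligand charges sum to -6, so the complex anion is 4−.
A 1:1 salt means the cation carries the equal and opposite charge, 4+.
Cation: ligand charges sum to -1; for the ion to be 4+, Ta = +5.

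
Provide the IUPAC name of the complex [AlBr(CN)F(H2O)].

There is no counter-ion, so the complex is neutral overall.
Ligand charges: 1×bromo (-1 each), 1×aqua (neutral), 1×cyano (-1 each), 1×fluoro (-1 each); total -3. So Al + (-3) = 0, giving Al = +3.
Ligands are named alphabetically: aqua before bromo before cyano before fluoro.

aquabromocyanofluoroaluminium(III)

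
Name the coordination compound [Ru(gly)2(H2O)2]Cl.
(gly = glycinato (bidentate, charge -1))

diaquabis(glycinato)ruthenium(III) chloride

The 1 chloride counter-ion carries a total charge of -1, so each complex ion is 1+.
Ligand charges: 2×glycinato (-1 each), 2×aqua (neutral); total -2. So Ru + (-2) = 1+, giving Ru = +3.
Ligands are named alphabetically: aqua before glycinato.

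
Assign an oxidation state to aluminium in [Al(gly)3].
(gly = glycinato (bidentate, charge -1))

No counter-ion: the bracketed complex is neutral.
Ligand charges: 3×gly = -3; sum -3.
Al + (-3) = 0 ⇒ Al is +3.

+3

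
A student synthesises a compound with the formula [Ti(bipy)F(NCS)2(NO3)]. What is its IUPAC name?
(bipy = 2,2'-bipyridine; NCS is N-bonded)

There is no counter-ion, so the complex is neutral overall.
Ligand charges: 1×fluoro (-1 each), 1×nitrato (-1 each), 1×2,2'-bipyridine (neutral), 2×isothiocyanato (-1 each); total -4. So Ti + (-4) = 0, giving Ti = +4.
Ligands are named alphabetically: bipyridine before fluoro before isothiocyanato before nitrato.

(2,2'-bipyridine)fluorodiisothiocyanatonitratotitanium(IV)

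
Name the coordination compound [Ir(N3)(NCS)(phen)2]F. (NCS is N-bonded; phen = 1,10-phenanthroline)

azidoisothiocyanatobis(1,10-phenanthroline)iridium(III) fluoride

The 1 fluoride counter-ion carries a total charge of -1, so each complex ion is 1+.
Ligand charges: 1×isothiocyanato (-1 each), 2×1,10-phenanthroline (neutral), 1×azido (-1 each); total -2. So Ir + (-2) = 1+, giving Ir = +3.
Ligands are named alphabetically: azido before isothiocyanato before phenanthroline.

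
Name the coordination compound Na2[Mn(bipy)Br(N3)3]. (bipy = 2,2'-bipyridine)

The 2 sodium counter-ions carry a total charge of +2, so each complex ion is 2−.
Ligand charges: 1×bromo (-1 each), 1×2,2'-bipyridine (neutral), 3×azido (-1 each); total -4. So Mn + (-4) = 2−, giving Mn = +2.
Ligands are named alphabetically: azido before bipyridine before bromo.
The complex ion is anionic, so manganese takes the -ate form manganate(II).

sodium triazido(2,2'-bipyridine)bromomanganate(II)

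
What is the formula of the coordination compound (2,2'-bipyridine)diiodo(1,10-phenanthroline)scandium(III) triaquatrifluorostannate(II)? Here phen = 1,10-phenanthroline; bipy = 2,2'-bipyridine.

[Sc(bipy)I2(phen)][SnF3(H2O)3]

Cation [Sc…]: ligand charges -2, Sc(III) ⇒ ion charge 1+.
Anion [Sn…]: ligand charges -3, Sn(II) ⇒ ion charge 1−.
One 1+ cation balances one 1− anion.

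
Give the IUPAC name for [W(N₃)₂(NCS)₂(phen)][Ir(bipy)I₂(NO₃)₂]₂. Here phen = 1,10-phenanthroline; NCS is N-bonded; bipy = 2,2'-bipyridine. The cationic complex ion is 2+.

diazidodiisothiocyanato(1,10-phenanthroline)tungsten(VI) (2,2'-bipyridine)diiododinitratoiridate(III)

The complex cation is given as 2+; its ligand charges sum to -4, so W = +6.
With 2 anions per cation, each anion must be 2/2 = 1−.
Anion: ligand charges sum to -4; for the ion to be 1−, Ir = +3.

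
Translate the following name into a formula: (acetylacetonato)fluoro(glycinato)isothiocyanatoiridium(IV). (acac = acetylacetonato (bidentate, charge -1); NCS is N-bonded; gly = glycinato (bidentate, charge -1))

Ligands: 1 fluoro (F, -1), 1 acetylacetonato (acac, -1), 1 isothiocyanato (NCS, -1), 1 glycinato (gly, -1). Ligand charge sum = -4.
With Ir in oxidation state +4, the complex ion is [Ir...].

[Ir(acac)F(gly)(NCS)]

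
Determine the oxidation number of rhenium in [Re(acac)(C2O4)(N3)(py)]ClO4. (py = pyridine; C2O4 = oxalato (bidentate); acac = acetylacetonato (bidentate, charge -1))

+5

1 perchlorate outside the brackets (-1 each) → the complex ion is 1+.
Ligand charges: 1×py neutral; 1×C2O4 = -2; 1×acac = -1; 1×N3 = -1; sum -4.
Re + (-4) = 1+ ⇒ Re is +5.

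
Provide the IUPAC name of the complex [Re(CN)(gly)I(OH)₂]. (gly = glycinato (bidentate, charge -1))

There is no counter-ion, so the complex is neutral overall.
Ligand charges: 1×iodo (-1 each), 1×cyano (-1 each), 1×glycinato (-1 each), 2×hydroxo (-1 each); total -5. So Re + (-5) = 0, giving Re = +5.
Ligands are named alphabetically: cyano before glycinato before hydroxo before iodo.

cyano(glycinato)dihydroxoiodorhenium(V)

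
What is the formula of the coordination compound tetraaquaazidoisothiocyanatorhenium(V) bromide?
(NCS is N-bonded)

Ligands: 4 aqua (H2O, neutral), 1 azido (N3, -1), 1 isothiocyanato (NCS, -1). Ligand charge sum = -2.
With Re in oxidation state +5, the complex ion is [Re...]^3+.
Charge balance with bromide (-1) requires 1 complex ion per 3 bromide.

[Re(H2O)4(N3)(NCS)]Br3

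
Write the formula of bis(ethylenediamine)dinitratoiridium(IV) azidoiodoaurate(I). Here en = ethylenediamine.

[Ir(en)2(NO3)2][AuI(N3)]2

Cation [Ir…]: ligand charges -2, Ir(IV) ⇒ ion charge 2+.
Anion [Au…]: ligand charges -2, Au(I) ⇒ ion charge 1−.
One 2+ cation requires 2 of the 1− anion.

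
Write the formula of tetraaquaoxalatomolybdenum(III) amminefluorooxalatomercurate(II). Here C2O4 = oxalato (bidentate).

Cation [Mo…]: ligand charges -2, Mo(III) ⇒ ion charge 1+.
Anion [Hg…]: ligand charges -3, Hg(II) ⇒ ion charge 1−.
One 1+ cation balances one 1− anion.

[Mo(C2O4)(H2O)4][Hg(C2O4)F(NH3)]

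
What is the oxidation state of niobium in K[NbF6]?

+5

1 potassium outside the brackets (+1 each) → the complex ion is 1−.
Ligand charges: 6×F = -6; sum -6.
Nb + (-6) = 1− ⇒ Nb is +5.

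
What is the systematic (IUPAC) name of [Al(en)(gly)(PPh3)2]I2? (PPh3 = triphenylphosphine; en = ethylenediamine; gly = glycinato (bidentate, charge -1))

The 2 iodide counter-ions carry a total charge of -2, so each complex ion is 2+.
Ligand charges: 2×triphenylphosphine (neutral), 1×ethylenediamine (neutral), 1×glycinato (-1 each); total -1. So Al + (-1) = 2+, giving Al = +3.
Ligands are named alphabetically: ethylenediamine before glycinato before triphenylphosphine.

(ethylenediamine)(glycinato)bis(triphenylphosphine)aluminium(III) iodide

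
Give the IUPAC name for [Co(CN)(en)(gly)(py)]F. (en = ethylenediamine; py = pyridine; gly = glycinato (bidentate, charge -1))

The 1 fluoride counter-ion carries a total charge of -1, so each complex ion is 1+.
Ligand charges: 1×ethylenediamine (neutral), 1×pyridine (neutral), 1×glycinato (-1 each), 1×cyano (-1 each); total -2. So Co + (-2) = 1+, giving Co = +3.
Ligands are named alphabetically: cyano before ethylenediamine before glycinato before pyridine.

cyano(ethylenediamine)(glycinato)(pyridine)cobalt(III) fluoride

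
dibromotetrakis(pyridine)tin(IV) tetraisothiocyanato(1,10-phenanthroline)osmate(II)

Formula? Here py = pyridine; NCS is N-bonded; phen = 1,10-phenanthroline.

Cation [Sn…]: ligand charges -2, Sn(IV) ⇒ ion charge 2+.
Anion [Os…]: ligand charges -4, Os(II) ⇒ ion charge 2−.
One 2+ cation balances one 2− anion.

[SnBr2(py)4][Os(NCS)4(phen)]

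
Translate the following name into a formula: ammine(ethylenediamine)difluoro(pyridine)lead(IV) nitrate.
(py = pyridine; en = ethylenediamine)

[Pb(en)F2(NH3)(py)](NO3)2

Ligands: 2 fluoro (F, -1), 1 pyridine (py, neutral), 1 ethylenediamine (en, neutral), 1 ammine (NH3, neutral). Ligand charge sum = -2.
With Pb in oxidation state +4, the complex ion is [Pb...]^2+.
Charge balance with nitrate (-1) requires 1 complex ion per 2 nitrate.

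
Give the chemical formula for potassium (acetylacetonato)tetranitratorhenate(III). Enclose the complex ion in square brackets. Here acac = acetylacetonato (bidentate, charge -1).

Ligands: 1 acetylacetonato (acac, -1), 4 nitrato (NO3, -1). Ligand charge sum = -5.
Charge balance with potassium (+1) requires 1 complex ion per 2 potassium.

K2[Re(acac)(NO3)4]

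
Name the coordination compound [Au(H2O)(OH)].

aquahydroxogold(I)

There is no counter-ion, so the complex is neutral overall.
Ligand charges: 1×hydroxo (-1 each), 1×aqua (neutral); total -1. So Au + (-1) = 0, giving Au = +1.
Ligands are named alphabetically: aqua before hydroxo.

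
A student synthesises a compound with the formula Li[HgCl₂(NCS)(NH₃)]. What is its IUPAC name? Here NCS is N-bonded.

lithium amminedichloroisothiocyanatomercurate(II)

The 1 lithium counter-ion carries a total charge of +1, so each complex ion is 1−.
Ligand charges: 1×isothiocyanato (-1 each), 1×ammine (neutral), 2×chloro (-1 each); total -3. So Hg + (-3) = 1−, giving Hg = +2.
The complex ion is anionic, so mercury takes the -ate form mercurate(II).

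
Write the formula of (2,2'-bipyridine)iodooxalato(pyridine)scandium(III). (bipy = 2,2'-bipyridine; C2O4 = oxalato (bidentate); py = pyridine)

[Sc(bipy)(C2O4)I(py)]

Ligands: 1 2,2'-bipyridine (bipy, neutral), 1 oxalato (C2O4, -2), 1 iodo (I, -1), 1 pyridine (py, neutral). Ligand charge sum = -3.
With Sc in oxidation state +3, the complex ion is [Sc...].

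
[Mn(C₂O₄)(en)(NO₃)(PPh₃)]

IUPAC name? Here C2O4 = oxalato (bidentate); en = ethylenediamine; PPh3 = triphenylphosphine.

There is no counter-ion, so the complex is neutral overall.
Ligand charges: 1×oxalato (-2 each), 1×nitrato (-1 each), 1×ethylenediamine (neutral), 1×triphenylphosphine (neutral); total -3. So Mn + (-3) = 0, giving Mn = +3.
Ligands are named alphabetically: ethylenediamine before nitrato before oxalato before triphenylphosphine.

(ethylenediamine)nitratooxalato(triphenylphosphine)manganese(III)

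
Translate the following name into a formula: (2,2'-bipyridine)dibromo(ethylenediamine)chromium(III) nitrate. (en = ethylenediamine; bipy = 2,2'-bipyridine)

Ligands: 1 ethylenediamine (en, neutral), 2 bromo (Br, -1), 1 2,2'-bipyridine (bipy, neutral). Ligand charge sum = -2.
Charge balance with nitrate (-1) requires 1 complex ion per 1 nitrate.

[Cr(bipy)Br2(en)]NO3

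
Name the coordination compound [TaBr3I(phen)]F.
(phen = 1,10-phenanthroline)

tribromoiodo(1,10-phenanthroline)tantalum(V) fluoride

The 1 fluoride counter-ion carries a total charge of -1, so each complex ion is 1+.
Ligand charges: 1×iodo (-1 each), 3×bromo (-1 each), 1×1,10-phenanthroline (neutral); total -4. So Ta + (-4) = 1+, giving Ta = +5.
Ligands are named alphabetically: bromo before iodo before phenanthroline.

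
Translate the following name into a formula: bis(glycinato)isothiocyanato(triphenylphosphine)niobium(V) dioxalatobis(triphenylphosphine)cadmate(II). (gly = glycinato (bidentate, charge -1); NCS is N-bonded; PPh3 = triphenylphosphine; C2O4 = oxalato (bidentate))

Cation [Nb…]: ligand charges -3, Nb(V) ⇒ ion charge 2+.
Anion [Cd…]: ligand charges -4, Cd(II) ⇒ ion charge 2−.
One 2+ cation balances one 2− anion.

[Nb(gly)2(NCS)(PPh3)][Cd(C2O4)2(PPh3)2]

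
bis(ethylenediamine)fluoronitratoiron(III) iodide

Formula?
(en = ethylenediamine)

Ligands: 1 fluoro (F, -1), 1 nitrato (NO3, -1), 2 ethylenediamine (en, neutral). Ligand charge sum = -2.
Charge balance with iodide (-1) requires 1 complex ion per 1 iodide.

[Fe(en)2F(NO3)]I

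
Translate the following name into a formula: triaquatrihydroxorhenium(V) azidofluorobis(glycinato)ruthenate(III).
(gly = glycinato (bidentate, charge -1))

Cation [Re…]: ligand charges -3, Re(V) ⇒ ion charge 2+.
Anion [Ru…]: ligand charges -4, Ru(III) ⇒ ion charge 1−.

[Re(H2O)3(OH)3][RuF(gly)2(N3)]2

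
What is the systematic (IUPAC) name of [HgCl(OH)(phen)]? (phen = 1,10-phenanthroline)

chlorohydroxo(1,10-phenanthroline)mercury(II)

There is no counter-ion, so the complex is neutral overall.
Ligand charges: 1×chloro (-1 each), 1×hydroxo (-1 each), 1×1,10-phenanthroline (neutral); total -2. So Hg + (-2) = 0, giving Hg = +2.
Ligands are named alphabetically: chloro before hydroxo before phenanthroline.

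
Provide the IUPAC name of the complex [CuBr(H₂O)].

aquabromocopper(I)

There is no counter-ion, so the complex is neutral overall.
Ligand charges: 1×bromo (-1 each), 1×aqua (neutral); total -1. So Cu + (-1) = 0, giving Cu = +1.
Ligands are named alphabetically: aqua before bromo.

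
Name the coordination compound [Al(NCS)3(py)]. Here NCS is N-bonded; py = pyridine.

There is no counter-ion, so the complex is neutral overall.
Ligand charges: 3×isothiocyanato (-1 each), 1×pyridine (neutral); total -3. So Al + (-3) = 0, giving Al = +3.
Ligands are named alphabetically: isothiocyanato before pyridine.

triisothiocyanato(pyridine)aluminium(III)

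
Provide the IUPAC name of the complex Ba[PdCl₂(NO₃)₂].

barium dichlorodinitratopalladate(II)

The 1 barium counter-ion carries a total charge of +2, so each complex ion is 2−.
Ligand charges: 2×nitrato (-1 each), 2×chloro (-1 each); total -4. So Pd + (-4) = 2−, giving Pd = +2.
Ligands are named alphabetically: chloro before nitrato.
The complex ion is anionic, so palladium takes the -ate form palladate(II).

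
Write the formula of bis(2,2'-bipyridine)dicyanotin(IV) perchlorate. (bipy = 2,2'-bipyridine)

[Sn(bipy)2(CN)2](ClO4)2

Ligands: 2 cyano (CN, -1), 2 2,2'-bipyridine (bipy, neutral). Ligand charge sum = -2.
With Sn in oxidation state +4, the complex ion is [Sn...]^2+.
Charge balance with perchlorate (-1) requires 1 complex ion per 2 perchlorate.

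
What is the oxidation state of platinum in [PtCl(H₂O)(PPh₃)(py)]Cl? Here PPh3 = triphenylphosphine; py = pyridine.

1 chloride outside the brackets (-1 each) → the complex ion is 1+.
Ligand charges: 1×H2O neutral; 1×PPh3 neutral; 1×Cl = -1; 1×py neutral; sum -1.
Pt + (-1) = 1+ ⇒ Pt is +2.

+2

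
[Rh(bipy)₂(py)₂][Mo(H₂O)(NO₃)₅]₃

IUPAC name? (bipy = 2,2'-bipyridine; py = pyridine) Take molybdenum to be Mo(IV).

Both ions are complex: the cation is named first with the plain metal name, the anion second with the -ate form; each ion's ligands are alphabetised independently.
Mo is given as +4; the anion's ligand charges sum to -5, so the complex anion is 1−.
With 3 anions per cation, the cation must be 3×1 = 3+.
Cation: ligand charges sum to 0; for the ion to be 3+, Rh = +3.

bis(2,2'-bipyridine)bis(pyridine)rhodium(III) aquapentanitratomolybdate(IV)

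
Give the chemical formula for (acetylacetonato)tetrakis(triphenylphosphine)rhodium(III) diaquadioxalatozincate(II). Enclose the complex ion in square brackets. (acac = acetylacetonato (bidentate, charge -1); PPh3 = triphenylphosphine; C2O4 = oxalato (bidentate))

[Rh(acac)(PPh3)4][Zn(C2O4)2(H2O)2]

Cation [Rh…]: ligand charges -1, Rh(III) ⇒ ion charge 2+.
Anion [Zn…]: ligand charges -4, Zn(II) ⇒ ion charge 2−.
One 2+ cation balances one 2− anion.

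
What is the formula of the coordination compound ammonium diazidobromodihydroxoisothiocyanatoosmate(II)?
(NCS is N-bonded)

(NH4)4[OsBr(N3)2(NCS)(OH)2]

Ligands: 2 azido (N3, -1), 2 hydroxo (OH, -1), 1 bromo (Br, -1), 1 isothiocyanato (NCS, -1). Ligand charge sum = -6.
Charge balance with ammonium (+1) requires 1 complex ion per 4 ammonium.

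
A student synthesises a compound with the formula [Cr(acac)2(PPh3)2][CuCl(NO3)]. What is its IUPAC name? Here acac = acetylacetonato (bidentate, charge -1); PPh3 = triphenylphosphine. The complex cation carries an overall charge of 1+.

bis(acetylacetonato)bis(triphenylphosphine)chromium(III) chloronitratocuprate(I)

Both ions are complex: the cation is named first with the plain metal name, the anion second with the -ate form; each ion's ligands are alphabetised independently.
The complex cation is given as 1+; its ligand charges sum to -2, so Cr = +3.
A 1:1 salt means the anion carries the equal and opposite charge, 1−.
Anion: ligand charges sum to -2; for the ion to be 1−, Cu = +1.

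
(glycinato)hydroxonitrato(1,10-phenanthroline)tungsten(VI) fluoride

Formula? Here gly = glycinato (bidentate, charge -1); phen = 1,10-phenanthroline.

Ligands: 1 glycinato (gly, -1), 1 hydroxo (OH, -1), 1 1,10-phenanthroline (phen, neutral), 1 nitrato (NO3, -1). Ligand charge sum = -3.
Charge balance with fluoride (-1) requires 1 complex ion per 3 fluoride.

[W(gly)(NO3)(OH)(phen)]F3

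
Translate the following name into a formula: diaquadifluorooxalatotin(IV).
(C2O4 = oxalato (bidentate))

[Sn(C2O4)F2(H2O)2]

Ligands: 2 fluoro (F, -1), 1 oxalato (C2O4, -2), 2 aqua (H2O, neutral). Ligand charge sum = -4.
With Sn in oxidation state +4, the complex ion is [Sn...].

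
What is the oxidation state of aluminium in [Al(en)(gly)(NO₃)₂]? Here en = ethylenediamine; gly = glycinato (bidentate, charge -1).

+3

No counter-ion: the bracketed complex is neutral.
Ligand charges: 1×en neutral; 1×gly = -1; 2×NO3 = -2; sum -3.
Al + (-3) = 0 ⇒ Al is +3.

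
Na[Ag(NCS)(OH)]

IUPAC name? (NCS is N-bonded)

The 1 sodium counter-ion carries a total charge of +1, so each complex ion is 1−.
Ligand charges: 1×isothiocyanato (-1 each), 1×hydroxo (-1 each); total -2. So Ag + (-2) = 1−, giving Ag = +1.
The complex ion is anionic, so silver takes the -ate form argentate(I).

sodium hydroxoisothiocyanatoargentate(I)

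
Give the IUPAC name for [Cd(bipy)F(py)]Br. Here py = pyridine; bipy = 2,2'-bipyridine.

The 1 bromide counter-ion carries a total charge of -1, so each complex ion is 1+.
Ligand charges: 1×fluoro (-1 each), 1×pyridine (neutral), 1×2,2'-bipyridine (neutral); total -1. So Cd + (-1) = 1+, giving Cd = +2.
Ligands are named alphabetically: bipyridine before fluoro before pyridine.

(2,2'-bipyridine)fluoro(pyridine)cadmium(II) bromide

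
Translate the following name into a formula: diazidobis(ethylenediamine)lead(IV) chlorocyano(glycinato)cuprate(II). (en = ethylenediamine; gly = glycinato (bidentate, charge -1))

Cation [Pb…]: ligand charges -2, Pb(IV) ⇒ ion charge 2+.
Anion [Cu…]: ligand charges -3, Cu(II) ⇒ ion charge 1−.

[Pb(en)2(N3)2][CuCl(CN)(gly)]2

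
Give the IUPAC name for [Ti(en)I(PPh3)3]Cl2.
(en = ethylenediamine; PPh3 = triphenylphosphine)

The 2 chloride counter-ions carry a total charge of -2, so each complex ion is 2+.
Ligand charges: 1×ethylenediamine (neutral), 1×iodo (-1 each), 3×triphenylphosphine (neutral); total -1. So Ti + (-1) = 2+, giving Ti = +3.
Ligands are named alphabetically: ethylenediamine before iodo before triphenylphosphine.

(ethylenediamine)iodotris(triphenylphosphine)titanium(III) chloride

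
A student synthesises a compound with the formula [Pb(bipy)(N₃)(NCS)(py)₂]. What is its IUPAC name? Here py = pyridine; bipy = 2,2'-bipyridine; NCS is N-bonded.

azido(2,2'-bipyridine)isothiocyanatobis(pyridine)lead(II)

There is no counter-ion, so the complex is neutral overall.
Ligand charges: 2×pyridine (neutral), 1×2,2'-bipyridine (neutral), 1×azido (-1 each), 1×isothiocyanato (-1 each); total -2. So Pb + (-2) = 0, giving Pb = +2.
Ligands are named alphabetically: azido before bipyridine before isothiocyanato before pyridine.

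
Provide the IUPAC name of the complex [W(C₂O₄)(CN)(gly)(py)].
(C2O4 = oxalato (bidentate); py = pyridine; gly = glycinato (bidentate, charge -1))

There is no counter-ion, so the complex is neutral overall.
Ligand charges: 1×oxalato (-2 each), 1×pyridine (neutral), 1×glycinato (-1 each), 1×cyano (-1 each); total -4. So W + (-4) = 0, giving W = +4.
Ligands are named alphabetically: cyano before glycinato before oxalato before pyridine.

cyano(glycinato)oxalato(pyridine)tungsten(IV)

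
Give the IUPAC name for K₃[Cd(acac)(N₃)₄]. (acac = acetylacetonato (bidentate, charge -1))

The 3 potassium counter-ions carry a total charge of +3, so each complex ion is 3−.
Ligand charges: 1×acetylacetonato (-1 each), 4×azido (-1 each); total -5. So Cd + (-5) = 3−, giving Cd = +2.
Ligands are named alphabetically: acetylacetonato before azido.
The complex ion is anionic, so cadmium takes the -ate form cadmate(II).

potassium (acetylacetonato)tetraazidocadmate(II)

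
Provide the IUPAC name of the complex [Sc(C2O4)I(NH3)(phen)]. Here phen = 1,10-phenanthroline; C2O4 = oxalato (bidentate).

ammineiodooxalato(1,10-phenanthroline)scandium(III)

There is no counter-ion, so the complex is neutral overall.
Ligand charges: 1×1,10-phenanthroline (neutral), 1×iodo (-1 each), 1×oxalato (-2 each), 1×ammine (neutral); total -3. So Sc + (-3) = 0, giving Sc = +3.
Ligands are named alphabetically: ammine before iodo before oxalato before phenanthroline.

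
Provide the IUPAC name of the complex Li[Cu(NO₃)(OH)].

The 1 lithium counter-ion carries a total charge of +1, so each complex ion is 1−.
Ligand charges: 1×nitrato (-1 each), 1×hydroxo (-1 each); total -2. So Cu + (-2) = 1−, giving Cu = +1.
Ligands are named alphabetically: hydroxo before nitrato.
The complex ion is anionic, so copper takes the -ate form cuprate(I).

lithium hydroxonitratocuprate(I)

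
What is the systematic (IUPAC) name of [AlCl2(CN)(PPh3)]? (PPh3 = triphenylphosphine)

dichlorocyano(triphenylphosphine)aluminium(III)

There is no counter-ion, so the complex is neutral overall.
Ligand charges: 2×chloro (-1 each), 1×cyano (-1 each), 1×triphenylphosphine (neutral); total -3. So Al + (-3) = 0, giving Al = +3.
Ligands are named alphabetically: chloro before cyano before triphenylphosphine.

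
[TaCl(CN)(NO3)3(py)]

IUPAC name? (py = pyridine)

chlorocyanotrinitrato(pyridine)tantalum(V)

There is no counter-ion, so the complex is neutral overall.
Ligand charges: 1×pyridine (neutral), 1×cyano (-1 each), 3×nitrato (-1 each), 1×chloro (-1 each); total -5. So Ta + (-5) = 0, giving Ta = +5.
Ligands are named alphabetically: chloro before cyano before nitrato before pyridine.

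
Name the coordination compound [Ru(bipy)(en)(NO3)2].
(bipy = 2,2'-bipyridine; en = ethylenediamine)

There is no counter-ion, so the complex is neutral overall.
Ligand charges: 1×2,2'-bipyridine (neutral), 2×nitrato (-1 each), 1×ethylenediamine (neutral); total -2. So Ru + (-2) = 0, giving Ru = +2.
Ligands are named alphabetically: bipyridine before ethylenediamine before nitrato.

(2,2'-bipyridine)(ethylenediamine)dinitratoruthenium(II)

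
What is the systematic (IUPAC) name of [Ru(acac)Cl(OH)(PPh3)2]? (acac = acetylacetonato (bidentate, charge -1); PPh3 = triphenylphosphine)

There is no counter-ion, so the complex is neutral overall.
Ligand charges: 1×acetylacetonato (-1 each), 1×hydroxo (-1 each), 2×triphenylphosphine (neutral), 1×chloro (-1 each); total -3. So Ru + (-3) = 0, giving Ru = +3.
Ligands are named alphabetically: acetylacetonato before chloro before hydroxo before triphenylphosphine.

(acetylacetonato)chlorohydroxobis(triphenylphosphine)ruthenium(III)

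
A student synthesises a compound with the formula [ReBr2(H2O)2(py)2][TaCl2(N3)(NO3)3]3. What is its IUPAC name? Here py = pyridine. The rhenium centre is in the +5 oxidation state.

Re is given as +5; the cation's ligand charges sum to -2, so the complex cation is 3+.
With 3 anions per cation, each anion must be 3/3 = 1−.
Anion: ligand charges sum to -6; for the ion to be 1−, Ta = +5.

diaquadibromobis(pyridine)rhenium(V) azidodichlorotrinitratotantalate(V)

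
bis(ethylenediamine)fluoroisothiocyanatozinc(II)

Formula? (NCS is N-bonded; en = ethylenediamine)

[Zn(en)2F(NCS)]

Ligands: 1 isothiocyanato (NCS, -1), 1 fluoro (F, -1), 2 ethylenediamine (en, neutral). Ligand charge sum = -2.
With Zn in oxidation state +2, the complex ion is [Zn...].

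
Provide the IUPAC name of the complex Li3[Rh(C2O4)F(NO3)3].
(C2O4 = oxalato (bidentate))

lithium fluorotrinitratooxalatorhodate(III)

The 3 lithium counter-ions carry a total charge of +3, so each complex ion is 3−.
Ligand charges: 3×nitrato (-1 each), 1×oxalato (-2 each), 1×fluoro (-1 each); total -6. So Rh + (-6) = 3−, giving Rh = +3.
Ligands are named alphabetically: fluoro before nitrato before oxalato.
The complex ion is anionic, so rhodium takes the -ate form rhodate(III).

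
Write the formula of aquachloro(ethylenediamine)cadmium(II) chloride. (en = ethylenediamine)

Ligands: 1 ethylenediamine (en, neutral), 1 aqua (H2O, neutral), 1 chloro (Cl, -1). Ligand charge sum = -1.
Charge balance with chloride (-1) requires 1 complex ion per 1 chloride.

[CdCl(en)(H2O)]Cl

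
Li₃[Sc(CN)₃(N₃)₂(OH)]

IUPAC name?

The 3 lithium counter-ions carry a total charge of +3, so each complex ion is 3−.
Ligand charges: 1×hydroxo (-1 each), 3×cyano (-1 each), 2×azido (-1 each); total -6. So Sc + (-6) = 3−, giving Sc = +3.
Ligands are named alphabetically: azido before cyano before hydroxo.
The complex ion is anionic, so scandium takes the -ate form scandate(III).

lithium diazidotricyanohydroxoscandate(III)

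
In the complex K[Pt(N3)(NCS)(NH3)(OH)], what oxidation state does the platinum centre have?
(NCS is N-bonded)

+2

1 potassium outside the brackets (+1 each) → the complex ion is 1−.
Ligand charges: 1×NH3 neutral; 1×OH = -1; 1×NCS = -1; 1×N3 = -1; sum -3.
Pt + (-3) = 1− ⇒ Pt is +2.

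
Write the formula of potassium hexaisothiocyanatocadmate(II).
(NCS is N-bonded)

K4[Cd(NCS)6]

Ligands: 6 isothiocyanato (NCS, -1). Ligand charge sum = -6.
Charge balance with potassium (+1) requires 1 complex ion per 4 potassium.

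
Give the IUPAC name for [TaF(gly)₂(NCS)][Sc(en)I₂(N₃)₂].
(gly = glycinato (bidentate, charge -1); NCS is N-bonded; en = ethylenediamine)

fluorobis(glycinato)isothiocyanatotantalum(V) diazido(ethylenediamine)diiodoscandate(III)

Both ions are complex: the cation is named first with the plain metal name, the anion second with the -ate form; each ion's ligands are alphabetised independently.
Scandium is always +3 in its complexes; the anion's ligand charges sum to -4, so the complex anion is 1−.
A 1:1 salt means the cation carries the equal and opposite charge, 1+.
Cation: ligand charges sum to -4; for the ion to be 1+, Ta = +5.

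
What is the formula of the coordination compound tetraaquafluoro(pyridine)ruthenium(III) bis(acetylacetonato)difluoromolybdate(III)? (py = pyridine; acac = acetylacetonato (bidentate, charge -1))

[RuF(H2O)4(py)][Mo(acac)2F2]2

Cation [Ru…]: ligand charges -1, Ru(III) ⇒ ion charge 2+.
Anion [Mo…]: ligand charges -4, Mo(III) ⇒ ion charge 1−.
One 2+ cation requires 2 of the 1− anion.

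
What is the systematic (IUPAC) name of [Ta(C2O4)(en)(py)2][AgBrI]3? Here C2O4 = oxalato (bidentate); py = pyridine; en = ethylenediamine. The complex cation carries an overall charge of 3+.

(ethylenediamine)oxalatobis(pyridine)tantalum(V) bromoiodoargentate(I)

Both ions are complex: the cation is named first with the plain metal name, the anion second with the -ate form; each ion's ligands are alphabetised independently.
The complex cation is given as 3+; its ligand charges sum to -2, so Ta = +5.
With 3 anions per cation, each anion must be 3/3 = 1−.
Anion: ligand charges sum to -2; for the ion to be 1−, Ag = +1.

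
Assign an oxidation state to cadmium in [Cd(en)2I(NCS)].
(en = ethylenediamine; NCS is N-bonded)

No counter-ion: the bracketed complex is neutral.
Ligand charges: 2×en neutral; 1×I = -1; 1×NCS = -1; sum -2.
Cd + (-2) = 0 ⇒ Cd is +2.

+2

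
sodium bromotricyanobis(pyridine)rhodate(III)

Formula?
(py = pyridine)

Ligands: 1 bromo (Br, -1), 3 cyano (CN, -1), 2 pyridine (py, neutral). Ligand charge sum = -4.
Charge balance with sodium (+1) requires 1 complex ion per 1 sodium.

Na[RhBr(CN)3(py)2]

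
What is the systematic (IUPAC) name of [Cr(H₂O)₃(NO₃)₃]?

triaquatrinitratochromium(III)

There is no counter-ion, so the complex is neutral overall.
Ligand charges: 3×nitrato (-1 each), 3×aqua (neutral); total -3. So Cr + (-3) = 0, giving Cr = +3.
Ligands are named alphabetically: aqua before nitrato.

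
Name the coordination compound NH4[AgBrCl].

The 1 ammonium counter-ion carries a total charge of +1, so each complex ion is 1−.
Ligand charges: 1×chloro (-1 each), 1×bromo (-1 each); total -2. So Ag + (-2) = 1−, giving Ag = +1.
The complex ion is anionic, so silver takes the -ate form argentate(I).

ammonium bromochloroargentate(I)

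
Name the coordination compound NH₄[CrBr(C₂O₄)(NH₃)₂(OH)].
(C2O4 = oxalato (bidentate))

The 1 ammonium counter-ion carries a total charge of +1, so each complex ion is 1−.
Ligand charges: 1×oxalato (-2 each), 1×hydroxo (-1 each), 1×bromo (-1 each), 2×ammine (neutral); total -4. So Cr + (-4) = 1−, giving Cr = +3.
Ligands are named alphabetically: ammine before bromo before hydroxo before oxalato.
The complex ion is anionic, so chromium takes the -ate form chromate(III).

ammonium diamminebromohydroxooxalatochromate(III)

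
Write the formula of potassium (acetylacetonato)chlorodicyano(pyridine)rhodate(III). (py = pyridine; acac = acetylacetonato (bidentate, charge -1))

Ligands: 2 cyano (CN, -1), 1 chloro (Cl, -1), 1 pyridine (py, neutral), 1 acetylacetonato (acac, -1). Ligand charge sum = -4.
With Rh in oxidation state +3, the complex ion is [Rh...]^1−.
Charge balance with potassium (+1) requires 1 complex ion per 1 potassium.

K[Rh(acac)Cl(CN)2(py)]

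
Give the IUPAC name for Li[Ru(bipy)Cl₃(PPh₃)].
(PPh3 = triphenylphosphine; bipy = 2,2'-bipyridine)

The 1 lithium counter-ion carries a total charge of +1, so each complex ion is 1−.
Ligand charges: 1×triphenylphosphine (neutral), 3×chloro (-1 each), 1×2,2'-bipyridine (neutral); total -3. So Ru + (-3) = 1−, giving Ru = +2.
The complex ion is anionic, so ruthenium takes the -ate form ruthenate(II).

lithium (2,2'-bipyridine)trichloro(triphenylphosphine)ruthenate(II)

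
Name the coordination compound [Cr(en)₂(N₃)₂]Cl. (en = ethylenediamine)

The 1 chloride counter-ion carries a total charge of -1, so each complex ion is 1+.
Ligand charges: 2×ethylenediamine (neutral), 2×azido (-1 each); total -2. So Cr + (-2) = 1+, giving Cr = +3.
Ligands are named alphabetically: azido before ethylenediamine.

diazidobis(ethylenediamine)chromium(III) chloride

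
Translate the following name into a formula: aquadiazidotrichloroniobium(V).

[NbCl3(H2O)(N3)2]

Ligands: 1 aqua (H2O, neutral), 3 chloro (Cl, -1), 2 azido (N3, -1). Ligand charge sum = -5.
With Nb in oxidation state +5, the complex ion is [Nb...].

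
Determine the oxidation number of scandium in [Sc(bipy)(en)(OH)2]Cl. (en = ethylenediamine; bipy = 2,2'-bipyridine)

+3

1 chloride outside the brackets (-1 each) → the complex ion is 1+.
Ligand charges: 1×en neutral; 2×OH = -2; 1×bipy neutral; sum -2.
Sc + (-2) = 1+ ⇒ Sc is +3.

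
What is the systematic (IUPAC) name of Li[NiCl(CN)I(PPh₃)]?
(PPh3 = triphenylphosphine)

lithium chlorocyanoiodo(triphenylphosphine)nickelate(II)

The 1 lithium counter-ion carries a total charge of +1, so each complex ion is 1−.
Ligand charges: 1×chloro (-1 each), 1×iodo (-1 each), 1×cyano (-1 each), 1×triphenylphosphine (neutral); total -3. So Ni + (-3) = 1−, giving Ni = +2.
Ligands are named alphabetically: chloro before cyano before iodo before triphenylphosphine.
The complex ion is anionic, so nickel takes the -ate form nickelate(II).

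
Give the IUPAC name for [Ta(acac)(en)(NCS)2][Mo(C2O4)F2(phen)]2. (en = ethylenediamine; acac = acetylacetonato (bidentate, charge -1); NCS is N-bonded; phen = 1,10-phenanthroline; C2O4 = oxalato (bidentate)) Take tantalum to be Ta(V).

Both ions are complex: the cation is named first with the plain metal name, the anion second with the -ate form; each ion's ligands are alphabetised independently.
Ta is given as +5; the cation's ligand charges sum to -3, so the complex cation is 2+.
With 2 anions per cation, each anion must be 2/2 = 1−.
Anion: ligand charges sum to -4; for the ion to be 1−, Mo = +3.

(acetylacetonato)(ethylenediamine)diisothiocyanatotantalum(V) difluorooxalato(1,10-phenanthroline)molybdate(III)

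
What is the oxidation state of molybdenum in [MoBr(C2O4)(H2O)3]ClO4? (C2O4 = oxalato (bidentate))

1 perchlorate outside the brackets (-1 each) → the complex ion is 1+.
Ligand charges: 3×H2O neutral; 1×Br = -1; 1×C2O4 = -2; sum -3.
Mo + (-3) = 1+ ⇒ Mo is +4.

+4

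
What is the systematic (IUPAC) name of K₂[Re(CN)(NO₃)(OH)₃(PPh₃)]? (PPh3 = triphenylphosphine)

potassium cyanotrihydroxonitrato(triphenylphosphine)rhenate(III)

The 2 potassium counter-ions carry a total charge of +2, so each complex ion is 2−.
Ligand charges: 3×hydroxo (-1 each), 1×cyano (-1 each), 1×nitrato (-1 each), 1×triphenylphosphine (neutral); total -5. So Re + (-5) = 2−, giving Re = +3.
Ligands are named alphabetically: cyano before hydroxo before nitrato before triphenylphosphine.
The complex ion is anionic, so rhenium takes the -ate form rhenate(III).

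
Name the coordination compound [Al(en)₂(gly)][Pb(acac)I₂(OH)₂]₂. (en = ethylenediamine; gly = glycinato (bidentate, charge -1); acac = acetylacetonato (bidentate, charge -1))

Aluminium is always +3 in its complexes; the cation's ligand charges sum to -1, so the complex cation is 2+.
With 2 anions per cation, each anion must be 2/2 = 1−.
Anion: ligand charges sum to -5; for the ion to be 1−, Pb = +4.

bis(ethylenediamine)(glycinato)aluminium(III) (acetylacetonato)dihydroxodiiodoplumbate(IV)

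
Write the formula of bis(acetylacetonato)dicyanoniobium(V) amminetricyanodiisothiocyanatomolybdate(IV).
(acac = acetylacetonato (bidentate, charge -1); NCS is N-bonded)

[Nb(acac)2(CN)2][Mo(CN)3(NCS)2(NH3)]

Cation [Nb…]: ligand charges -4, Nb(V) ⇒ ion charge 1+.
Anion [Mo…]: ligand charges -5, Mo(IV) ⇒ ion charge 1−.
One 1+ cation balances one 1− anion.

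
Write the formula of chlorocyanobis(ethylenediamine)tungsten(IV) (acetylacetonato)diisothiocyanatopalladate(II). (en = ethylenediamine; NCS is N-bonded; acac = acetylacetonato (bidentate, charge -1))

Cation [W…]: ligand charges -2, W(IV) ⇒ ion charge 2+.
Anion [Pd…]: ligand charges -3, Pd(II) ⇒ ion charge 1−.
One 2+ cation requires 2 of the 1− anion.

[WCl(CN)(en)2][Pd(acac)(NCS)2]2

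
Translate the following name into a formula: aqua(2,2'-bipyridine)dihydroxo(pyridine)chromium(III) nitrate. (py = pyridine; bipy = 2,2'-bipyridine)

[Cr(bipy)(H2O)(OH)2(py)]NO3

Ligands: 1 aqua (H2O, neutral), 1 pyridine (py, neutral), 2 hydroxo (OH, -1), 1 2,2'-bipyridine (bipy, neutral). Ligand charge sum = -2.
With Cr in oxidation state +3, the complex ion is [Cr...]^1+.
Charge balance with nitrate (-1) requires 1 complex ion per 1 nitrate.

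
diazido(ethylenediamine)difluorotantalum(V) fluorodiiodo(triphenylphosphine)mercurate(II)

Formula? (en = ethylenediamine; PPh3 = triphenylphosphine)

Cation [Ta…]: ligand charges -4, Ta(V) ⇒ ion charge 1+.
Anion [Hg…]: ligand charges -3, Hg(II) ⇒ ion charge 1−.

[Ta(en)F2(N3)2][HgFI2(PPh3)]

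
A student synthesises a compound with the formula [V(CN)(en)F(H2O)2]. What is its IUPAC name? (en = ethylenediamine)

diaquacyano(ethylenediamine)fluorovanadium(II)

There is no counter-ion, so the complex is neutral overall.
Ligand charges: 1×cyano (-1 each), 1×fluoro (-1 each), 2×aqua (neutral), 1×ethylenediamine (neutral); total -2. So V + (-2) = 0, giving V = +2.
Ligands are named alphabetically: aqua before cyano before ethylenediamine before fluoro.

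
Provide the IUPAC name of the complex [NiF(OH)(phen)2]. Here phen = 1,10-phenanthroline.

There is no counter-ion, so the complex is neutral overall.
Ligand charges: 1×hydroxo (-1 each), 1×fluoro (-1 each), 2×1,10-phenanthroline (neutral); total -2. So Ni + (-2) = 0, giving Ni = +2.
Ligands are named alphabetically: fluoro before hydroxo before phenanthroline.

fluorohydroxobis(1,10-phenanthroline)nickel(II)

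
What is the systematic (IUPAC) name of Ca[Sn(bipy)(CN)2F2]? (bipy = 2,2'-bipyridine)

calcium (2,2'-bipyridine)dicyanodifluorostannate(II)

The 1 calcium counter-ion carries a total charge of +2, so each complex ion is 2−.
Ligand charges: 1×2,2'-bipyridine (neutral), 2×cyano (-1 each), 2×fluoro (-1 each); total -4. So Sn + (-4) = 2−, giving Sn = +2.
The complex ion is anionic, so tin takes the -ate form stannate(II).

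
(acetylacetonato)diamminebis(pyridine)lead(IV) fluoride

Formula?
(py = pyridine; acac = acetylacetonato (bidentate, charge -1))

[Pb(acac)(NH3)2(py)2]F3

Ligands: 2 pyridine (py, neutral), 2 ammine (NH3, neutral), 1 acetylacetonato (acac, -1). Ligand charge sum = -1.
With Pb in oxidation state +4, the complex ion is [Pb...]^3+.
Charge balance with fluoride (-1) requires 1 complex ion per 3 fluoride.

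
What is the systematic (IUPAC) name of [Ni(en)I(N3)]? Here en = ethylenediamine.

azido(ethylenediamine)iodonickel(II)

There is no counter-ion, so the complex is neutral overall.
Ligand charges: 1×iodo (-1 each), 1×azido (-1 each), 1×ethylenediamine (neutral); total -2. So Ni + (-2) = 0, giving Ni = +2.
Ligands are named alphabetically: azido before ethylenediamine before iodo.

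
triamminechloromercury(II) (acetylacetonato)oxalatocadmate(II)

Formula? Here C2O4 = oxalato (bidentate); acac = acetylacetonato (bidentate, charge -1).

Cation [Hg…]: ligand charges -1, Hg(II) ⇒ ion charge 1+.
Anion [Cd…]: ligand charges -3, Cd(II) ⇒ ion charge 1−.

[HgCl(NH3)3][Cd(acac)(C2O4)]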